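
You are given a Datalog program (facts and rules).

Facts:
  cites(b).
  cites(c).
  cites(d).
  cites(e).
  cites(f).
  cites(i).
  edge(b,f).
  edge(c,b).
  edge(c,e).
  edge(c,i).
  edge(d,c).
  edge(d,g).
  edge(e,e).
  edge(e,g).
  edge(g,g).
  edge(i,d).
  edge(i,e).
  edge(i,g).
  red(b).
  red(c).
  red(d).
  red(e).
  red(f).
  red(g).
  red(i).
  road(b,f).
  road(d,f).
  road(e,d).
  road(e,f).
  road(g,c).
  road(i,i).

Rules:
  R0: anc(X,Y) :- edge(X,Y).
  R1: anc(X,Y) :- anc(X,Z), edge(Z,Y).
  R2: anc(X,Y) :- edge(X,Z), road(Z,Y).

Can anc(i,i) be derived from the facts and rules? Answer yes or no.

yes

round 1: derive anc(b,f) via R0 from edge(b,f)
round 1: derive anc(c,b) via R0 from edge(c,b)
round 1: derive anc(c,e) via R0 from edge(c,e)
round 1: derive anc(c,i) via R0 from edge(c,i)
round 1: derive anc(d,c) via R0 from edge(d,c)
round 1: derive anc(d,g) via R0 from edge(d,g)
round 1: derive anc(e,e) via R0 from edge(e,e)
round 1: derive anc(e,g) via R0 from edge(e,g)
round 1: derive anc(g,g) via R0 from edge(g,g)
round 1: derive anc(i,d) via R0 from edge(i,d)
round 1: derive anc(i,e) via R0 from edge(i,e)
round 1: derive anc(i,g) via R0 from edge(i,g)
round 1: derive anc(c,d) via R2 from edge(c,e), road(e,d)
round 1: derive anc(c,f) via R2 from edge(c,b), road(b,f)
round 1: derive anc(e,c) via R2 from edge(e,g), road(g,c)
round 1: derive anc(e,d) via R2 from edge(e,e), road(e,d)
round 1: derive anc(e,f) via R2 from edge(e,e), road(e,f)
round 1: derive anc(g,c) via R2 from edge(g,g), road(g,c)
round 1: derive anc(i,c) via R2 from edge(i,g), road(g,c)
round 1: derive anc(i,f) via R2 from edge(i,d), road(d,f)
round 2: derive anc(c,c) via R1 from anc(c,d), edge(d,c)
round 2: derive anc(c,g) via R1 from anc(c,d), edge(d,g)
round 2: derive anc(d,b) via R1 from anc(d,c), edge(c,b)
round 2: derive anc(d,e) via R1 from anc(d,c), edge(c,e)
round 2: derive anc(d,i) via R1 from anc(d,c), edge(c,i)
round 2: derive anc(e,b) via R1 from anc(e,c), edge(c,b)
round 2: derive anc(e,i) via R1 from anc(e,c), edge(c,i)
round 2: derive anc(g,b) via R1 from anc(g,c), edge(c,b)
round 2: derive anc(g,e) via R1 from anc(g,c), edge(c,e)
round 2: derive anc(g,i) via R1 from anc(g,c), edge(c,i)
round 2: derive anc(i,b) via R1 from anc(i,c), edge(c,b)
round 2: derive anc(i,i) via R1 from anc(i,c), edge(c,i)
round 3: derive anc(d,d) via R1 from anc(d,i), edge(i,d)
round 3: derive anc(d,f) via R1 from anc(d,b), edge(b,f)
round 3: derive anc(g,d) via R1 from anc(g,i), edge(i,d)
round 3: derive anc(g,f) via R1 from anc(g,b), edge(b,f)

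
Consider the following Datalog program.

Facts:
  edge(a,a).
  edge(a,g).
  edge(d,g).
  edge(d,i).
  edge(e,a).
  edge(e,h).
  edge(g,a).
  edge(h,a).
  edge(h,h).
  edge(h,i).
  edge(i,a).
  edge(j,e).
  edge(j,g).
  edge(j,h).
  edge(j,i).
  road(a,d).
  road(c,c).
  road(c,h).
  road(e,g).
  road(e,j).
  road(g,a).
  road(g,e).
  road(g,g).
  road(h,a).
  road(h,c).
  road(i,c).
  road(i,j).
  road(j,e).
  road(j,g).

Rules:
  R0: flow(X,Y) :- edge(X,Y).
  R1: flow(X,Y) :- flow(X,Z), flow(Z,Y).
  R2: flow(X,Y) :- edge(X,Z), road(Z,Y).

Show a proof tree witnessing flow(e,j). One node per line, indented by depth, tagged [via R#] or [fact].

round 1: derive flow(a,a) via R0 from edge(a,a)
round 1: derive flow(a,g) via R0 from edge(a,g)
round 1: derive flow(d,g) via R0 from edge(d,g)
round 1: derive flow(d,i) via R0 from edge(d,i)
round 1: derive flow(e,a) via R0 from edge(e,a)
round 1: derive flow(e,h) via R0 from edge(e,h)
round 1: derive flow(g,a) via R0 from edge(g,a)
round 1: derive flow(h,a) via R0 from edge(h,a)
round 1: derive flow(h,h) via R0 from edge(h,h)
round 1: derive flow(h,i) via R0 from edge(h,i)
round 1: derive flow(i,a) via R0 from edge(i,a)
round 1: derive flow(j,e) via R0 from edge(j,e)
round 1: derive flow(j,g) via R0 from edge(j,g)
round 1: derive flow(j,h) via R0 from edge(j,h)
round 1: derive flow(j,i) via R0 from edge(j,i)
round 1: derive flow(a,d) via R2 from edge(a,a), road(a,d)
round 1: derive flow(a,e) via R2 from edge(a,g), road(g,e)
round 1: derive flow(d,a) via R2 from edge(d,g), road(g,a)
round 1: derive flow(d,c) via R2 from edge(d,i), road(i,c)
round 1: derive flow(d,e) via R2 from edge(d,g), road(g,e)
round 1: derive flow(d,j) via R2 from edge(d,i), road(i,j)
round 1: derive flow(e,c) via R2 from edge(e,h), road(h,c)
round 1: derive flow(e,d) via R2 from edge(e,a), road(a,d)
round 1: derive flow(g,d) via R2 from edge(g,a), road(a,d)
round 1: derive flow(h,c) via R2 from edge(h,h), road(h,c)
round 1: derive flow(h,d) via R2 from edge(h,a), road(a,d)
round 1: derive flow(h,j) via R2 from edge(h,i), road(i,j)
round 1: derive flow(i,d) via R2 from edge(i,a), road(a,d)
round 1: derive flow(j,a) via R2 from edge(j,g), road(g,a)
round 1: derive flow(j,c) via R2 from edge(j,h), road(h,c)
round 1: derive flow(j,j) via R2 from edge(j,e), road(e,j)
round 2: derive flow(a,c) via R1 from flow(a,d), flow(d,c)
round 2: derive flow(a,h) via R1 from flow(a,e), flow(e,h)
round 2: derive flow(a,i) via R1 from flow(a,d), flow(d,i)
round 2: derive flow(a,j) via R1 from flow(a,d), flow(d,j)
round 2: derive flow(d,d) via R1 from flow(d,a), flow(a,d)
round 2: derive flow(d,h) via R1 from flow(d,e), flow(e,h)
round 2: derive flow(e,e) via R1 from flow(e,a), flow(a,e)
round 2: derive flow(e,g) via R1 from flow(e,a), flow(a,g)
round 2: derive flow(e,i) via R1 from flow(e,d), flow(d,i)
round 2: derive flow(e,j) via R1 from flow(e,d), flow(d,j)
round 2: derive flow(g,c) via R1 from flow(g,d), flow(d,c)
round 2: derive flow(g,e) via R1 from flow(g,a), flow(a,e)
round 2: derive flow(g,g) via R1 from flow(g,a), flow(a,g)
round 2: derive flow(g,i) via R1 from flow(g,d), flow(d,i)
round 2: derive flow(g,j) via R1 from flow(g,d), flow(d,j)
round 2: derive flow(h,e) via R1 from flow(h,a), flow(a,e)
round 2: derive flow(h,g) via R1 from flow(h,a), flow(a,g)
round 2: derive flow(i,c) via R1 from flow(i,d), flow(d,c)
round 2: derive flow(i,e) via R1 from flow(i,a), flow(a,e)
round 2: derive flow(i,g) via R1 from flow(i,a), flow(a,g)
round 2: derive flow(i,i) via R1 from flow(i,d), flow(d,i)
round 2: derive flow(i,j) via R1 from flow(i,d), flow(d,j)
round 2: derive flow(j,d) via R1 from flow(j,a), flow(a,d)
round 3: derive flow(g,h) via R1 from flow(g,a), flow(a,h)
round 3: derive flow(i,h) via R1 from flow(i,a), flow(a,h)

flow(e,j)  [via R1]
  flow(e,d)  [via R2]
    edge(e,a)  [fact]
    road(a,d)  [fact]
  flow(d,j)  [via R2]
    edge(d,i)  [fact]
    road(i,j)  [fact]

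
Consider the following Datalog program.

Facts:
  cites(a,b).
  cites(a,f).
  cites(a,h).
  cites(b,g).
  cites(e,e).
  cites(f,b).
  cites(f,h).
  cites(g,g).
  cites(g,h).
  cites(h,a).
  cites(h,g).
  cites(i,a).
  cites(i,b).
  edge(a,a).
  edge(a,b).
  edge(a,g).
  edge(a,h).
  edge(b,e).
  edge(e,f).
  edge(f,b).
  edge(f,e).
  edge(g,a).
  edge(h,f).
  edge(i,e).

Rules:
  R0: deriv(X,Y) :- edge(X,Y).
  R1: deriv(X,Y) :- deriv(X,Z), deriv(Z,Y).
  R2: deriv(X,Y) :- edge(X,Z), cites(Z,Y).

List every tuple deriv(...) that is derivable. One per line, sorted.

deriv(a,a)
deriv(a,b)
deriv(a,e)
deriv(a,f)
deriv(a,g)
deriv(a,h)
deriv(b,a)
deriv(b,b)
deriv(b,e)
deriv(b,f)
deriv(b,g)
deriv(b,h)
deriv(e,a)
deriv(e,b)
deriv(e,e)
deriv(e,f)
deriv(e,g)
deriv(e,h)
deriv(f,a)
deriv(f,b)
deriv(f,e)
deriv(f,f)
deriv(f,g)
deriv(f,h)
deriv(g,a)
deriv(g,b)
deriv(g,e)
deriv(g,f)
deriv(g,g)
deriv(g,h)
deriv(h,a)
deriv(h,b)
deriv(h,e)
deriv(h,f)
deriv(h,g)
deriv(h,h)
deriv(i,a)
deriv(i,b)
deriv(i,e)
deriv(i,f)
deriv(i,g)
deriv(i,h)

round 1: derive deriv(a,a) via R0 from edge(a,a)
round 1: derive deriv(a,b) via R0 from edge(a,b)
round 1: derive deriv(a,g) via R0 from edge(a,g)
round 1: derive deriv(a,h) via R0 from edge(a,h)
round 1: derive deriv(b,e) via R0 from edge(b,e)
round 1: derive deriv(e,f) via R0 from edge(e,f)
round 1: derive deriv(f,b) via R0 from edge(f,b)
round 1: derive deriv(f,e) via R0 from edge(f,e)
round 1: derive deriv(g,a) via R0 from edge(g,a)
round 1: derive deriv(h,f) via R0 from edge(h,f)
round 1: derive deriv(i,e) via R0 from edge(i,e)
round 1: derive deriv(a,f) via R2 from edge(a,a), cites(a,f)
round 1: derive deriv(e,b) via R2 from edge(e,f), cites(f,b)
round 1: derive deriv(e,h) via R2 from edge(e,f), cites(f,h)
round 1: derive deriv(f,g) via R2 from edge(f,b), cites(b,g)
round 1: derive deriv(g,b) via R2 from edge(g,a), cites(a,b)
round 1: derive deriv(g,f) via R2 from edge(g,a), cites(a,f)
round 1: derive deriv(g,h) via R2 from edge(g,a), cites(a,h)
round 1: derive deriv(h,b) via R2 from edge(h,f), cites(f,b)
round 1: derive deriv(h,h) via R2 from edge(h,f), cites(f,h)
round 2: derive deriv(a,e) via R1 from deriv(a,b), deriv(b,e)
round 2: derive deriv(b,b) via R1 from deriv(b,e), deriv(e,b)
round 2: derive deriv(b,f) via R1 from deriv(b,e), deriv(e,f)
round 2: derive deriv(b,h) via R1 from deriv(b,e), deriv(e,h)
round 2: derive deriv(e,e) via R1 from deriv(e,b), deriv(b,e)
round 2: derive deriv(e,g) via R1 from deriv(e,f), deriv(f,g)
round 2: derive deriv(f,a) via R1 from deriv(f,g), deriv(g,a)
round 2: derive deriv(f,f) via R1 from deriv(f,e), deriv(e,f)
round 2: derive deriv(f,h) via R1 from deriv(f,e), deriv(e,h)
round 2: derive deriv(g,e) via R1 from deriv(g,b), deriv(b,e)
round 2: derive deriv(g,g) via R1 from deriv(g,a), deriv(a,g)
round 2: derive deriv(h,e) via R1 from deriv(h,b), deriv(b,e)
round 2: derive deriv(h,g) via R1 from deriv(h,f), deriv(f,g)
round 2: derive deriv(i,b) via R1 from deriv(i,e), deriv(e,b)
round 2: derive deriv(i,f) via R1 from deriv(i,e), deriv(e,f)
round 2: derive deriv(i,h) via R1 from deriv(i,e), deriv(e,h)
round 3: derive deriv(b,a) via R1 from deriv(b,f), deriv(f,a)
round 3: derive deriv(b,g) via R1 from deriv(b,e), deriv(e,g)
round 3: derive deriv(e,a) via R1 from deriv(e,f), deriv(f,a)
round 3: derive deriv(h,a) via R1 from deriv(h,f), deriv(f,a)
round 3: derive deriv(i,a) via R1 from deriv(i,f), deriv(f,a)
round 3: derive deriv(i,g) via R1 from deriv(i,e), deriv(e,g)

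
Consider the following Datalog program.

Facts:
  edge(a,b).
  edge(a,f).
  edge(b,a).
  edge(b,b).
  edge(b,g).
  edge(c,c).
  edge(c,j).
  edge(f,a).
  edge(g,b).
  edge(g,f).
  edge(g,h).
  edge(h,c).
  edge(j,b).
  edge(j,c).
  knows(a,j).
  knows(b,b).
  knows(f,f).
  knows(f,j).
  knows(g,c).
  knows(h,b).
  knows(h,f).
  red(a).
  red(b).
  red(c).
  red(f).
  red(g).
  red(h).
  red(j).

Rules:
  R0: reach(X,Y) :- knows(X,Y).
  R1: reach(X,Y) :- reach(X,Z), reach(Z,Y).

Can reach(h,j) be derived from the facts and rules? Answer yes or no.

round 1: derive reach(a,j) via R0 from knows(a,j)
round 1: derive reach(b,b) via R0 from knows(b,b)
round 1: derive reach(f,f) via R0 from knows(f,f)
round 1: derive reach(f,j) via R0 from knows(f,j)
round 1: derive reach(g,c) via R0 from knows(g,c)
round 1: derive reach(h,b) via R0 from knows(h,b)
round 1: derive reach(h,f) via R0 from knows(h,f)
round 2: derive reach(h,j) via R1 from reach(h,f), reach(f,j)

yes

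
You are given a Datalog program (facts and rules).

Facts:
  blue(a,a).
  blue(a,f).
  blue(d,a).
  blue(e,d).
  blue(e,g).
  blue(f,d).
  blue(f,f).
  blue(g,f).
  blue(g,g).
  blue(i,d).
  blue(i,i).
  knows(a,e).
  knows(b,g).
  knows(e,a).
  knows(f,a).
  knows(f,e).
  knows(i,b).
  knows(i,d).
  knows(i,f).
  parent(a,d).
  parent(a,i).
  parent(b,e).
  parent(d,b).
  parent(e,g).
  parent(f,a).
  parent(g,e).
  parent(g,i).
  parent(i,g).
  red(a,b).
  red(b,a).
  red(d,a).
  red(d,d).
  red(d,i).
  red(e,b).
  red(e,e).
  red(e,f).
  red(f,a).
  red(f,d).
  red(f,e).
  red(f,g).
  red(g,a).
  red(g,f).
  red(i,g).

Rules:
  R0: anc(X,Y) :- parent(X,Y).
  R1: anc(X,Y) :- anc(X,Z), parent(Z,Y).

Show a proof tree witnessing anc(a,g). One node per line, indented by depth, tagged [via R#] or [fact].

anc(a,g)  [via R1]
  anc(a,i)  [via R0]
    parent(a,i)  [fact]
  parent(i,g)  [fact]

round 1: derive anc(a,d) via R0 from parent(a,d)
round 1: derive anc(a,i) via R0 from parent(a,i)
round 1: derive anc(b,e) via R0 from parent(b,e)
round 1: derive anc(d,b) via R0 from parent(d,b)
round 1: derive anc(e,g) via R0 from parent(e,g)
round 1: derive anc(f,a) via R0 from parent(f,a)
round 1: derive anc(g,e) via R0 from parent(g,e)
round 1: derive anc(g,i) via R0 from parent(g,i)
round 1: derive anc(i,g) via R0 from parent(i,g)
round 2: derive anc(a,b) via R1 from anc(a,d), parent(d,b)
round 2: derive anc(a,g) via R1 from anc(a,i), parent(i,g)
round 2: derive anc(b,g) via R1 from anc(b,e), parent(e,g)
round 2: derive anc(d,e) via R1 from anc(d,b), parent(b,e)
round 2: derive anc(e,e) via R1 from anc(e,g), parent(g,e)
round 2: derive anc(e,i) via R1 from anc(e,g), parent(g,i)
round 2: derive anc(f,d) via R1 from anc(f,a), parent(a,d)
round 2: derive anc(f,i) via R1 from anc(f,a), parent(a,i)
round 2: derive anc(g,g) via R1 from anc(g,e), parent(e,g)
round 2: derive anc(i,e) via R1 from anc(i,g), parent(g,e)
round 2: derive anc(i,i) via R1 from anc(i,g), parent(g,i)
round 3: derive anc(a,e) via R1 from anc(a,b), parent(b,e)
round 3: derive anc(b,i) via R1 from anc(b,g), parent(g,i)
round 3: derive anc(d,g) via R1 from anc(d,e), parent(e,g)
round 3: derive anc(f,b) via R1 from anc(f,d), parent(d,b)
round 3: derive anc(f,g) via R1 from anc(f,i), parent(i,g)
round 4: derive anc(d,i) via R1 from anc(d,g), parent(g,i)
round 4: derive anc(f,e) via R1 from anc(f,b), parent(b,e)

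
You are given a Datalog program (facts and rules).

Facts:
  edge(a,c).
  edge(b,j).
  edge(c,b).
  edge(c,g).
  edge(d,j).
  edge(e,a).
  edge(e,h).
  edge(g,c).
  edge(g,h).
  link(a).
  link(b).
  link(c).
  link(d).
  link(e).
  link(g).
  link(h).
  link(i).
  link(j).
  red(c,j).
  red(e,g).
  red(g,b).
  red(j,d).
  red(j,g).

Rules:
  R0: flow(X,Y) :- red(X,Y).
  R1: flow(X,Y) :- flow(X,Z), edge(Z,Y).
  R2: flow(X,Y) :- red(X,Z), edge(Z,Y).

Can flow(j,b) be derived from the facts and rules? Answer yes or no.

yes

round 1: derive flow(c,j) via R0 from red(c,j)
round 1: derive flow(e,g) via R0 from red(e,g)
round 1: derive flow(g,b) via R0 from red(g,b)
round 1: derive flow(j,d) via R0 from red(j,d)
round 1: derive flow(j,g) via R0 from red(j,g)
round 1: derive flow(e,c) via R2 from red(e,g), edge(g,c)
round 1: derive flow(e,h) via R2 from red(e,g), edge(g,h)
round 1: derive flow(g,j) via R2 from red(g,b), edge(b,j)
round 1: derive flow(j,c) via R2 from red(j,g), edge(g,c)
round 1: derive flow(j,h) via R2 from red(j,g), edge(g,h)
round 1: derive flow(j,j) via R2 from red(j,d), edge(d,j)
round 2: derive flow(e,b) via R1 from flow(e,c), edge(c,b)
round 2: derive flow(j,b) via R1 from flow(j,c), edge(c,b)
round 3: derive flow(e,j) via R1 from flow(e,b), edge(b,j)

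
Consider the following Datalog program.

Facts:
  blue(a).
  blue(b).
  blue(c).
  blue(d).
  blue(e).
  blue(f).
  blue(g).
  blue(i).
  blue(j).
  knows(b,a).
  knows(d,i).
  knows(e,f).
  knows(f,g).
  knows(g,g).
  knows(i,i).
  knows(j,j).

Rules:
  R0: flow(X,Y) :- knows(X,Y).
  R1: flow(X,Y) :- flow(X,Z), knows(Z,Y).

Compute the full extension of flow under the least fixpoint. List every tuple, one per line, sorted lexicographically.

round 1: derive flow(b,a) via R0 from knows(b,a)
round 1: derive flow(d,i) via R0 from knows(d,i)
round 1: derive flow(e,f) via R0 from knows(e,f)
round 1: derive flow(f,g) via R0 from knows(f,g)
round 1: derive flow(g,g) via R0 from knows(g,g)
round 1: derive flow(i,i) via R0 from knows(i,i)
round 1: derive flow(j,j) via R0 from knows(j,j)
round 2: derive flow(e,g) via R1 from flow(e,f), knows(f,g)

flow(b,a)
flow(d,i)
flow(e,f)
flow(e,g)
flow(f,g)
flow(g,g)
flow(i,i)
flow(j,j)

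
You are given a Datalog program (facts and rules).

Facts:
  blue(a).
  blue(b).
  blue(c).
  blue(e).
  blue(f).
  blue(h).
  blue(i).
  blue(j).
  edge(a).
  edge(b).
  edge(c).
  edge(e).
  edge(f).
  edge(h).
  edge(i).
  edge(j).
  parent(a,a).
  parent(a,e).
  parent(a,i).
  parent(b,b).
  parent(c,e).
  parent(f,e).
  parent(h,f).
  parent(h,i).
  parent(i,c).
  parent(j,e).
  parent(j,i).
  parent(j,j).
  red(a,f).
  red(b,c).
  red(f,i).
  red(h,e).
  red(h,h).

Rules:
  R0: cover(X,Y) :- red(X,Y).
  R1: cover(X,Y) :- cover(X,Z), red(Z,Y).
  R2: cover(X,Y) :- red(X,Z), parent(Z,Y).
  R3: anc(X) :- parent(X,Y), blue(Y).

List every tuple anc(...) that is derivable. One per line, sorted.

round 1: derive anc(a) via R3 from parent(a,a), blue(a)
round 1: derive anc(b) via R3 from parent(b,b), blue(b)
round 1: derive anc(c) via R3 from parent(c,e), blue(e)
round 1: derive anc(f) via R3 from parent(f,e), blue(e)
round 1: derive anc(h) via R3 from parent(h,f), blue(f)
round 1: derive anc(i) via R3 from parent(i,c), blue(c)
round 1: derive anc(j) via R3 from parent(j,e), blue(e)

anc(a)
anc(b)
anc(c)
anc(f)
anc(h)
anc(i)
anc(j)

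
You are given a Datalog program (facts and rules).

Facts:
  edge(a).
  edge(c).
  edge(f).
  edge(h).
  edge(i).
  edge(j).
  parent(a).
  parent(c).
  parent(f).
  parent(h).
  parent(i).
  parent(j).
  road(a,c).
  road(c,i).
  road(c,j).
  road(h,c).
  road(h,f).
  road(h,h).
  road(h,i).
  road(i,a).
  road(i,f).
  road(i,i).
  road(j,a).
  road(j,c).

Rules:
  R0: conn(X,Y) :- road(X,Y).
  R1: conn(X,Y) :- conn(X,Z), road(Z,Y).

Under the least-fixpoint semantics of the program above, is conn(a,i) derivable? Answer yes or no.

yes

round 1: derive conn(a,c) via R0 from road(a,c)
round 1: derive conn(c,i) via R0 from road(c,i)
round 1: derive conn(c,j) via R0 from road(c,j)
round 1: derive conn(h,c) via R0 from road(h,c)
round 1: derive conn(h,f) via R0 from road(h,f)
round 1: derive conn(h,h) via R0 from road(h,h)
round 1: derive conn(h,i) via R0 from road(h,i)
round 1: derive conn(i,a) via R0 from road(i,a)
round 1: derive conn(i,f) via R0 from road(i,f)
round 1: derive conn(i,i) via R0 from road(i,i)
round 1: derive conn(j,a) via R0 from road(j,a)
round 1: derive conn(j,c) via R0 from road(j,c)
round 2: derive conn(a,i) via R1 from conn(a,c), road(c,i)
round 2: derive conn(a,j) via R1 from conn(a,c), road(c,j)
round 2: derive conn(c,a) via R1 from conn(c,i), road(i,a)
round 2: derive conn(c,c) via R1 from conn(c,j), road(j,c)
round 2: derive conn(c,f) via R1 from conn(c,i), road(i,f)
round 2: derive conn(h,a) via R1 from conn(h,i), road(i,a)
round 2: derive conn(h,j) via R1 from conn(h,c), road(c,j)
round 2: derive conn(i,c) via R1 from conn(i,a), road(a,c)
round 2: derive conn(j,i) via R1 from conn(j,c), road(c,i)
round 2: derive conn(j,j) via R1 from conn(j,c), road(c,j)
round 3: derive conn(a,a) via R1 from conn(a,i), road(i,a)
round 3: derive conn(a,f) via R1 from conn(a,i), road(i,f)
round 3: derive conn(i,j) via R1 from conn(i,c), road(c,j)
round 3: derive conn(j,f) via R1 from conn(j,i), road(i,f)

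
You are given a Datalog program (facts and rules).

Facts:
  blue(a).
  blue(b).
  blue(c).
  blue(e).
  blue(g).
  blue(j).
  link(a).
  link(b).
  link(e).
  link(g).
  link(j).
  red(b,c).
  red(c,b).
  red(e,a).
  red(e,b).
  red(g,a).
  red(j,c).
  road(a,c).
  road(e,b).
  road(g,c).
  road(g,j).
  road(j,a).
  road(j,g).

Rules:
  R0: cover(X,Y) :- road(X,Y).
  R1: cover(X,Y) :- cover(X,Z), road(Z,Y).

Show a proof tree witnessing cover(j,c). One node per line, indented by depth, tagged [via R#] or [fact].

cover(j,c)  [via R1]
  cover(j,a)  [via R0]
    road(j,a)  [fact]
  road(a,c)  [fact]

round 1: derive cover(a,c) via R0 from road(a,c)
round 1: derive cover(e,b) via R0 from road(e,b)
round 1: derive cover(g,c) via R0 from road(g,c)
round 1: derive cover(g,j) via R0 from road(g,j)
round 1: derive cover(j,a) via R0 from road(j,a)
round 1: derive cover(j,g) via R0 from road(j,g)
round 2: derive cover(g,a) via R1 from cover(g,j), road(j,a)
round 2: derive cover(g,g) via R1 from cover(g,j), road(j,g)
round 2: derive cover(j,c) via R1 from cover(j,a), road(a,c)
round 2: derive cover(j,j) via R1 from cover(j,g), road(g,j)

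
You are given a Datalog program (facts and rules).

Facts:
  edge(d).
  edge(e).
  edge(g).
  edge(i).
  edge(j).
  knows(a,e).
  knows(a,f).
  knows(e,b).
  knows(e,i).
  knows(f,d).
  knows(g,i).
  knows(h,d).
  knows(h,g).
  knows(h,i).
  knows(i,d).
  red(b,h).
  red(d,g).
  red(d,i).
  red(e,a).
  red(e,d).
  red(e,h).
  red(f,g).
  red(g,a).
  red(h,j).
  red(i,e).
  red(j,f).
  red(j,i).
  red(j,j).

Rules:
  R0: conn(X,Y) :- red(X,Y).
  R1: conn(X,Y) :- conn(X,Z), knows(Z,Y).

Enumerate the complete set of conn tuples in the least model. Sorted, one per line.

round 1: derive conn(b,h) via R0 from red(b,h)
round 1: derive conn(d,g) via R0 from red(d,g)
round 1: derive conn(d,i) via R0 from red(d,i)
round 1: derive conn(e,a) via R0 from red(e,a)
round 1: derive conn(e,d) via R0 from red(e,d)
round 1: derive conn(e,h) via R0 from red(e,h)
round 1: derive conn(f,g) via R0 from red(f,g)
round 1: derive conn(g,a) via R0 from red(g,a)
round 1: derive conn(h,j) via R0 from red(h,j)
round 1: derive conn(i,e) via R0 from red(i,e)
round 1: derive conn(j,f) via R0 from red(j,f)
round 1: derive conn(j,i) via R0 from red(j,i)
round 1: derive conn(j,j) via R0 from red(j,j)
round 2: derive conn(b,d) via R1 from conn(b,h), knows(h,d)
round 2: derive conn(b,g) via R1 from conn(b,h), knows(h,g)
round 2: derive conn(b,i) via R1 from conn(b,h), knows(h,i)
round 2: derive conn(d,d) via R1 from conn(d,i), knows(i,d)
round 2: derive conn(e,e) via R1 from conn(e,a), knows(a,e)
round 2: derive conn(e,f) via R1 from conn(e,a), knows(a,f)
round 2: derive conn(e,g) via R1 from conn(e,h), knows(h,g)
round 2: derive conn(e,i) via R1 from conn(e,h), knows(h,i)
round 2: derive conn(f,i) via R1 from conn(f,g), knows(g,i)
round 2: derive conn(g,e) via R1 from conn(g,a), knows(a,e)
round 2: derive conn(g,f) via R1 from conn(g,a), knows(a,f)
round 2: derive conn(i,b) via R1 from conn(i,e), knows(e,b)
round 2: derive conn(i,i) via R1 from conn(i,e), knows(e,i)
round 2: derive conn(j,d) via R1 from conn(j,f), knows(f,d)
round 3: derive conn(e,b) via R1 from conn(e,e), knows(e,b)
round 3: derive conn(f,d) via R1 from conn(f,i), knows(i,d)
round 3: derive conn(g,b) via R1 from conn(g,e), knows(e,b)
round 3: derive conn(g,d) via R1 from conn(g,f), knows(f,d)
round 3: derive conn(g,i) via R1 from conn(g,e), knows(e,i)
round 3: derive conn(i,d) via R1 from conn(i,i), knows(i,d)

conn(b,d)
conn(b,g)
conn(b,h)
conn(b,i)
conn(d,d)
conn(d,g)
conn(d,i)
conn(e,a)
conn(e,b)
conn(e,d)
conn(e,e)
conn(e,f)
conn(e,g)
conn(e,h)
conn(e,i)
conn(f,d)
conn(f,g)
conn(f,i)
conn(g,a)
conn(g,b)
conn(g,d)
conn(g,e)
conn(g,f)
conn(g,i)
conn(h,j)
conn(i,b)
conn(i,d)
conn(i,e)
conn(i,i)
conn(j,d)
conn(j,f)
conn(j,i)
conn(j,j)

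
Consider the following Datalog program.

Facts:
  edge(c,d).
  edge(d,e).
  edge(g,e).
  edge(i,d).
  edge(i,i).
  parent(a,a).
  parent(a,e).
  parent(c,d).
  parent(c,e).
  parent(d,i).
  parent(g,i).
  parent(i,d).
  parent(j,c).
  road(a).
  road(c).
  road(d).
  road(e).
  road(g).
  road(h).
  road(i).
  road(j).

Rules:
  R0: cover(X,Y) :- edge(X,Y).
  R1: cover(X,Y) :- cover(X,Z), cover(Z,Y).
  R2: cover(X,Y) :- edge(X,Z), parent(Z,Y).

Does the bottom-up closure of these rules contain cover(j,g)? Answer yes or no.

no

round 1: derive cover(c,d) via R0 from edge(c,d)
round 1: derive cover(d,e) via R0 from edge(d,e)
round 1: derive cover(g,e) via R0 from edge(g,e)
round 1: derive cover(i,d) via R0 from edge(i,d)
round 1: derive cover(i,i) via R0 from edge(i,i)
round 1: derive cover(c,i) via R2 from edge(c,d), parent(d,i)
round 2: derive cover(c,e) via R1 from cover(c,d), cover(d,e)
round 2: derive cover(i,e) via R1 from cover(i,d), cover(d,e)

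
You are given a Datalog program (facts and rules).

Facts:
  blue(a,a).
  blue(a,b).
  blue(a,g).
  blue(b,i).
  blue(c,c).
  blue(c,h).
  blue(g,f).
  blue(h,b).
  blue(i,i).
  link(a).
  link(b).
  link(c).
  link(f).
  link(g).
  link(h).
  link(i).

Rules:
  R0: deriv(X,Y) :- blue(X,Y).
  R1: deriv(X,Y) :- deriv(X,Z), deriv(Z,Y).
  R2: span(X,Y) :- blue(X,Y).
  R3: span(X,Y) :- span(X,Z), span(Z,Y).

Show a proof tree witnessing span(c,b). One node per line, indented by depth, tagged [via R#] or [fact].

span(c,b)  [via R3]
  span(c,h)  [via R2]
    blue(c,h)  [fact]
  span(h,b)  [via R2]
    blue(h,b)  [fact]

round 1: derive span(a,a) via R2 from blue(a,a)
round 1: derive span(a,b) via R2 from blue(a,b)
round 1: derive span(a,g) via R2 from blue(a,g)
round 1: derive span(b,i) via R2 from blue(b,i)
round 1: derive span(c,c) via R2 from blue(c,c)
round 1: derive span(c,h) via R2 from blue(c,h)
round 1: derive span(g,f) via R2 from blue(g,f)
round 1: derive span(h,b) via R2 from blue(h,b)
round 1: derive span(i,i) via R2 from blue(i,i)
round 2: derive span(a,f) via R3 from span(a,g), span(g,f)
round 2: derive span(a,i) via R3 from span(a,b), span(b,i)
round 2: derive span(c,b) via R3 from span(c,h), span(h,b)
round 2: derive span(h,i) via R3 from span(h,b), span(b,i)
round 3: derive span(c,i) via R3 from span(c,b), span(b,i)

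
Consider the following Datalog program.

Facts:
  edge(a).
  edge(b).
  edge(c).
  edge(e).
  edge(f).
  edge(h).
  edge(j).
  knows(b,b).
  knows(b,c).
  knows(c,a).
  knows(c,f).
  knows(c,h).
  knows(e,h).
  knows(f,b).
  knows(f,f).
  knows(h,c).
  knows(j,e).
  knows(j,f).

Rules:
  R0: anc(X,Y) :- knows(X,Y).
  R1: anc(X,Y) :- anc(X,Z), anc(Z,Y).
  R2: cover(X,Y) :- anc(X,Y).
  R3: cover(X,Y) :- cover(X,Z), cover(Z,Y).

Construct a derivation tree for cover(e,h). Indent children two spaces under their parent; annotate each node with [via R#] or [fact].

round 1: derive anc(b,b) via R0 from knows(b,b)
round 1: derive anc(b,c) via R0 from knows(b,c)
round 1: derive anc(c,a) via R0 from knows(c,a)
round 1: derive anc(c,f) via R0 from knows(c,f)
round 1: derive anc(c,h) via R0 from knows(c,h)
round 1: derive anc(e,h) via R0 from knows(e,h)
round 1: derive anc(f,b) via R0 from knows(f,b)
round 1: derive anc(f,f) via R0 from knows(f,f)
round 1: derive anc(h,c) via R0 from knows(h,c)
round 1: derive anc(j,e) via R0 from knows(j,e)
round 1: derive anc(j,f) via R0 from knows(j,f)
round 2: derive anc(b,a) via R1 from anc(b,c), anc(c,a)
round 2: derive anc(b,f) via R1 from anc(b,c), anc(c,f)
round 2: derive anc(b,h) via R1 from anc(b,c), anc(c,h)
round 2: derive anc(c,b) via R1 from anc(c,f), anc(f,b)
round 2: derive anc(c,c) via R1 from anc(c,h), anc(h,c)
round 2: derive anc(e,c) via R1 from anc(e,h), anc(h,c)
round 2: derive anc(f,c) via R1 from anc(f,b), anc(b,c)
round 2: derive anc(h,a) via R1 from anc(h,c), anc(c,a)
round 2: derive anc(h,f) via R1 from anc(h,c), anc(c,f)
round 2: derive anc(h,h) via R1 from anc(h,c), anc(c,h)
round 2: derive anc(j,b) via R1 from anc(j,f), anc(f,b)
round 2: derive anc(j,h) via R1 from anc(j,e), anc(e,h)
round 2: derive cover(b,b) via R2 from anc(b,b)
round 2: derive cover(b,c) via R2 from anc(b,c)
round 2: derive cover(c,a) via R2 from anc(c,a)
round 2: derive cover(c,f) via R2 from anc(c,f)
round 2: derive cover(c,h) via R2 from anc(c,h)
round 2: derive cover(e,h) via R2 from anc(e,h)
round 2: derive cover(f,b) via R2 from anc(f,b)
round 2: derive cover(f,f) via R2 from anc(f,f)
round 2: derive cover(h,c) via R2 from anc(h,c)
round 2: derive cover(j,e) via R2 from anc(j,e)
round 2: derive cover(j,f) via R2 from anc(j,f)
round 3: derive anc(e,a) via R1 from anc(e,c), anc(c,a)
round 3: derive anc(e,b) via R1 from anc(e,c), anc(c,b)
round 3: derive anc(e,f) via R1 from anc(e,c), anc(c,f)
round 3: derive anc(f,a) via R1 from anc(f,b), anc(b,a)
round 3: derive anc(f,h) via R1 from anc(f,b), anc(b,h)
round 3: derive anc(h,b) via R1 from anc(h,c), anc(c,b)
round 3: derive anc(j,a) via R1 from anc(j,b), anc(b,a)
round 3: derive anc(j,c) via R1 from anc(j,b), anc(b,c)
round 3: derive cover(b,a) via R2 from anc(b,a)
round 3: derive cover(b,f) via R2 from anc(b,f)
round 3: derive cover(b,h) via R2 from anc(b,h)
round 3: derive cover(c,b) via R2 from anc(c,b)
round 3: derive cover(c,c) via R2 from anc(c,c)
round 3: derive cover(e,c) via R2 from anc(e,c)
round 3: derive cover(f,c) via R2 from anc(f,c)
round 3: derive cover(h,a) via R2 from anc(h,a)
round 3: derive cover(h,f) via R2 from anc(h,f)
round 3: derive cover(h,h) via R2 from anc(h,h)
round 3: derive cover(j,b) via R2 from anc(j,b)
round 3: derive cover(j,h) via R2 from anc(j,h)
round 4: derive cover(e,a) via R2 from anc(e,a)
round 4: derive cover(e,b) via R2 from anc(e,b)
round 4: derive cover(e,f) via R2 from anc(e,f)
round 4: derive cover(f,a) via R2 from anc(f,a)
round 4: derive cover(f,h) via R2 from anc(f,h)
round 4: derive cover(h,b) via R2 from anc(h,b)
round 4: derive cover(j,a) via R2 from anc(j,a)
round 4: derive cover(j,c) via R2 from anc(j,c)

cover(e,h)  [via R2]
  anc(e,h)  [via R0]
    knows(e,h)  [fact]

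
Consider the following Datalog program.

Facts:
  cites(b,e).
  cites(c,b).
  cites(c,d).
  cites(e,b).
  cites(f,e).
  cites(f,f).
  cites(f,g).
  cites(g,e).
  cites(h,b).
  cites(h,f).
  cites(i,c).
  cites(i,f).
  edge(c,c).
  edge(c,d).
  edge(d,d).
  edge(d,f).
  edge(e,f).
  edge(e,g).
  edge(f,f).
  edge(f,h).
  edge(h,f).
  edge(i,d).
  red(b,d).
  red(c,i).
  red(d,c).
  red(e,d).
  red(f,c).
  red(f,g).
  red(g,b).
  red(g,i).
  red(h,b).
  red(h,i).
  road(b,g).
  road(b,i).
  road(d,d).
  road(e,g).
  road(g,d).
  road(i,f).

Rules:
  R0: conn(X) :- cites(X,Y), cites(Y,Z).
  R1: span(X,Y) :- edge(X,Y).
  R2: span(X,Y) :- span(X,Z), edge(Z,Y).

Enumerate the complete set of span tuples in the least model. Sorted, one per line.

span(c,c)
span(c,d)
span(c,f)
span(c,h)
span(d,d)
span(d,f)
span(d,h)
span(e,f)
span(e,g)
span(e,h)
span(f,f)
span(f,h)
span(h,f)
span(h,h)
span(i,d)
span(i,f)
span(i,h)

round 1: derive span(c,c) via R1 from edge(c,c)
round 1: derive span(c,d) via R1 from edge(c,d)
round 1: derive span(d,d) via R1 from edge(d,d)
round 1: derive span(d,f) via R1 from edge(d,f)
round 1: derive span(e,f) via R1 from edge(e,f)
round 1: derive span(e,g) via R1 from edge(e,g)
round 1: derive span(f,f) via R1 from edge(f,f)
round 1: derive span(f,h) via R1 from edge(f,h)
round 1: derive span(h,f) via R1 from edge(h,f)
round 1: derive span(i,d) via R1 from edge(i,d)
round 2: derive span(c,f) via R2 from span(c,d), edge(d,f)
round 2: derive span(d,h) via R2 from span(d,f), edge(f,h)
round 2: derive span(e,h) via R2 from span(e,f), edge(f,h)
round 2: derive span(h,h) via R2 from span(h,f), edge(f,h)
round 2: derive span(i,f) via R2 from span(i,d), edge(d,f)
round 3: derive span(c,h) via R2 from span(c,f), edge(f,h)
round 3: derive span(i,h) via R2 from span(i,f), edge(f,h)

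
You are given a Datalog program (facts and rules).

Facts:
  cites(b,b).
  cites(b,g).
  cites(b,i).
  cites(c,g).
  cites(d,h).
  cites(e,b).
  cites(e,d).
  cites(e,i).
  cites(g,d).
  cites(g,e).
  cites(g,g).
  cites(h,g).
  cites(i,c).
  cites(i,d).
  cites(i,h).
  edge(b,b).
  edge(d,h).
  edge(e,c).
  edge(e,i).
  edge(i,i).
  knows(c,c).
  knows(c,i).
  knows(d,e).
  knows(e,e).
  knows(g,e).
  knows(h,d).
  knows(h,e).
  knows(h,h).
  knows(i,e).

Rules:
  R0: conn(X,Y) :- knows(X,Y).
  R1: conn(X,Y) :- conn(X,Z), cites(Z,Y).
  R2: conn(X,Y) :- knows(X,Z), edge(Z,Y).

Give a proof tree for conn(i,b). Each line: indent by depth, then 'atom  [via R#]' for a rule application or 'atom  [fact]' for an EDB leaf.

conn(i,b)  [via R1]
  conn(i,e)  [via R0]
    knows(i,e)  [fact]
  cites(e,b)  [fact]

round 1: derive conn(c,c) via R0 from knows(c,c)
round 1: derive conn(c,i) via R0 from knows(c,i)
round 1: derive conn(d,e) via R0 from knows(d,e)
round 1: derive conn(e,e) via R0 from knows(e,e)
round 1: derive conn(g,e) via R0 from knows(g,e)
round 1: derive conn(h,d) via R0 from knows(h,d)
round 1: derive conn(h,e) via R0 from knows(h,e)
round 1: derive conn(h,h) via R0 from knows(h,h)
round 1: derive conn(i,e) via R0 from knows(i,e)
round 1: derive conn(d,c) via R2 from knows(d,e), edge(e,c)
round 1: derive conn(d,i) via R2 from knows(d,e), edge(e,i)
round 1: derive conn(e,c) via R2 from knows(e,e), edge(e,c)
round 1: derive conn(e,i) via R2 from knows(e,e), edge(e,i)
round 1: derive conn(g,c) via R2 from knows(g,e), edge(e,c)
round 1: derive conn(g,i) via R2 from knows(g,e), edge(e,i)
round 1: derive conn(h,c) via R2 from knows(h,e), edge(e,c)
round 1: derive conn(h,i) via R2 from knows(h,e), edge(e,i)
round 1: derive conn(i,c) via R2 from knows(i,e), edge(e,c)
round 1: derive conn(i,i) via R2 from knows(i,e), edge(e,i)
round 2: derive conn(c,d) via R1 from conn(c,i), cites(i,d)
round 2: derive conn(c,g) via R1 from conn(c,c), cites(c,g)
round 2: derive conn(c,h) via R1 from conn(c,i), cites(i,h)
round 2: derive conn(d,b) via R1 from conn(d,e), cites(e,b)
round 2: derive conn(d,d) via R1 from conn(d,e), cites(e,d)
round 2: derive conn(d,g) via R1 from conn(d,c), cites(c,g)
round 2: derive conn(d,h) via R1 from conn(d,i), cites(i,h)
round 2: derive conn(e,b) via R1 from conn(e,e), cites(e,b)
round 2: derive conn(e,d) via R1 from conn(e,e), cites(e,d)
round 2: derive conn(e,g) via R1 from conn(e,c), cites(c,g)
round 2: derive conn(e,h) via R1 from conn(e,i), cites(i,h)
round 2: derive conn(g,b) via R1 from conn(g,e), cites(e,b)
round 2: derive conn(g,d) via R1 from conn(g,e), cites(e,d)
round 2: derive conn(g,g) via R1 from conn(g,c), cites(c,g)
round 2: derive conn(g,h) via R1 from conn(g,i), cites(i,h)
round 2: derive conn(h,b) via R1 from conn(h,e), cites(e,b)
round 2: derive conn(h,g) via R1 from conn(h,c), cites(c,g)
round 2: derive conn(i,b) via R1 from conn(i,e), cites(e,b)
round 2: derive conn(i,d) via R1 from conn(i,e), cites(e,d)
round 2: derive conn(i,g) via R1 from conn(i,c), cites(c,g)
round 2: derive conn(i,h) via R1 from conn(i,i), cites(i,h)
round 3: derive conn(c,e) via R1 from conn(c,g), cites(g,e)
round 4: derive conn(c,b) via R1 from conn(c,e), cites(e,b)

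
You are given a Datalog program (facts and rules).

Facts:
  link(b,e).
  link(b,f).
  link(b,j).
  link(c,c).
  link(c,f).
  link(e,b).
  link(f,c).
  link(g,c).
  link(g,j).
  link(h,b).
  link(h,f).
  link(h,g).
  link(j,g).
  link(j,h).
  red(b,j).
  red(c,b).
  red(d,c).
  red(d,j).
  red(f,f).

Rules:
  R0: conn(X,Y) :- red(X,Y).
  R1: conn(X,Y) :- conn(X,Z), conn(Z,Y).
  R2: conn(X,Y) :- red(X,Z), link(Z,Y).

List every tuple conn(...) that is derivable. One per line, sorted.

round 1: derive conn(b,j) via R0 from red(b,j)
round 1: derive conn(c,b) via R0 from red(c,b)
round 1: derive conn(d,c) via R0 from red(d,c)
round 1: derive conn(d,j) via R0 from red(d,j)
round 1: derive conn(f,f) via R0 from red(f,f)
round 1: derive conn(b,g) via R2 from red(b,j), link(j,g)
round 1: derive conn(b,h) via R2 from red(b,j), link(j,h)
round 1: derive conn(c,e) via R2 from red(c,b), link(b,e)
round 1: derive conn(c,f) via R2 from red(c,b), link(b,f)
round 1: derive conn(c,j) via R2 from red(c,b), link(b,j)
round 1: derive conn(d,f) via R2 from red(d,c), link(c,f)
round 1: derive conn(d,g) via R2 from red(d,j), link(j,g)
round 1: derive conn(d,h) via R2 from red(d,j), link(j,h)
round 1: derive conn(f,c) via R2 from red(f,f), link(f,c)
round 2: derive conn(c,c) via R1 from conn(c,f), conn(f,c)
round 2: derive conn(c,g) via R1 from conn(c,b), conn(b,g)
round 2: derive conn(c,h) via R1 from conn(c,b), conn(b,h)
round 2: derive conn(d,b) via R1 from conn(d,c), conn(c,b)
round 2: derive conn(d,e) via R1 from conn(d,c), conn(c,e)
round 2: derive conn(f,b) via R1 from conn(f,c), conn(c,b)
round 2: derive conn(f,e) via R1 from conn(f,c), conn(c,e)
round 2: derive conn(f,j) via R1 from conn(f,c), conn(c,j)
round 3: derive conn(f,g) via R1 from conn(f,b), conn(b,g)
round 3: derive conn(f,h) via R1 from conn(f,b), conn(b,h)

conn(b,g)
conn(b,h)
conn(b,j)
conn(c,b)
conn(c,c)
conn(c,e)
conn(c,f)
conn(c,g)
conn(c,h)
conn(c,j)
conn(d,b)
conn(d,c)
conn(d,e)
conn(d,f)
conn(d,g)
conn(d,h)
conn(d,j)
conn(f,b)
conn(f,c)
conn(f,e)
conn(f,f)
conn(f,g)
conn(f,h)
conn(f,j)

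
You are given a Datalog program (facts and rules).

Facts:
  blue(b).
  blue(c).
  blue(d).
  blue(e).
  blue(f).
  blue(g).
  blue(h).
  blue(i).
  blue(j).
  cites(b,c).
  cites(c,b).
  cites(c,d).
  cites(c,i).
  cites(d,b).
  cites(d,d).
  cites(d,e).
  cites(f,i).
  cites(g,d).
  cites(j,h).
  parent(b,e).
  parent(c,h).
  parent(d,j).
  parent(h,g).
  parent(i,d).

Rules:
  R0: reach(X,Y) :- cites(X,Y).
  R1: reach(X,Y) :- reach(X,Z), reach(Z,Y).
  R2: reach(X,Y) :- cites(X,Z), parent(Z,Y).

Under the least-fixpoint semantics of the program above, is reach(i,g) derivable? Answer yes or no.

round 1: derive reach(b,c) via R0 from cites(b,c)
round 1: derive reach(c,b) via R0 from cites(c,b)
round 1: derive reach(c,d) via R0 from cites(c,d)
round 1: derive reach(c,i) via R0 from cites(c,i)
round 1: derive reach(d,b) via R0 from cites(d,b)
round 1: derive reach(d,d) via R0 from cites(d,d)
round 1: derive reach(d,e) via R0 from cites(d,e)
round 1: derive reach(f,i) via R0 from cites(f,i)
round 1: derive reach(g,d) via R0 from cites(g,d)
round 1: derive reach(j,h) via R0 from cites(j,h)
round 1: derive reach(b,h) via R2 from cites(b,c), parent(c,h)
round 1: derive reach(c,e) via R2 from cites(c,b), parent(b,e)
round 1: derive reach(c,j) via R2 from cites(c,d), parent(d,j)
round 1: derive reach(d,j) via R2 from cites(d,d), parent(d,j)
round 1: derive reach(f,d) via R2 from cites(f,i), parent(i,d)
round 1: derive reach(g,j) via R2 from cites(g,d), parent(d,j)
round 1: derive reach(j,g) via R2 from cites(j,h), parent(h,g)
round 2: derive reach(b,b) via R1 from reach(b,c), reach(c,b)
round 2: derive reach(b,d) via R1 from reach(b,c), reach(c,d)
round 2: derive reach(b,e) via R1 from reach(b,c), reach(c,e)
round 2: derive reach(b,i) via R1 from reach(b,c), reach(c,i)
round 2: derive reach(b,j) via R1 from reach(b,c), reach(c,j)
round 2: derive reach(c,c) via R1 from reach(c,b), reach(b,c)
round 2: derive reach(c,g) via R1 from reach(c,j), reach(j,g)
round 2: derive reach(c,h) via R1 from reach(c,b), reach(b,h)
round 2: derive reach(d,c) via R1 from reach(d,b), reach(b,c)
round 2: derive reach(d,g) via R1 from reach(d,j), reach(j,g)
round 2: derive reach(d,h) via R1 from reach(d,b), reach(b,h)
round 2: derive reach(f,b) via R1 from reach(f,d), reach(d,b)
round 2: derive reach(f,e) via R1 from reach(f,d), reach(d,e)
round 2: derive reach(f,j) via R1 from reach(f,d), reach(d,j)
round 2: derive reach(g,b) via R1 from reach(g,d), reach(d,b)
round 2: derive reach(g,e) via R1 from reach(g,d), reach(d,e)
round 2: derive reach(g,g) via R1 from reach(g,j), reach(j,g)
round 2: derive reach(g,h) via R1 from reach(g,j), reach(j,h)
round 2: derive reach(j,d) via R1 from reach(j,g), reach(g,d)
round 2: derive reach(j,j) via R1 from reach(j,g), reach(g,j)
round 3: derive reach(b,g) via R1 from reach(b,c), reach(c,g)
round 3: derive reach(d,i) via R1 from reach(d,b), reach(b,i)
round 3: derive reach(f,c) via R1 from reach(f,b), reach(b,c)
round 3: derive reach(f,g) via R1 from reach(f,d), reach(d,g)
round 3: derive reach(f,h) via R1 from reach(f,b), reach(b,h)
round 3: derive reach(g,c) via R1 from reach(g,b), reach(b,c)
round 3: derive reach(g,i) via R1 from reach(g,b), reach(b,i)
round 3: derive reach(j,b) via R1 from reach(j,d), reach(d,b)
round 3: derive reach(j,c) via R1 from reach(j,d), reach(d,c)
round 3: derive reach(j,e) via R1 from reach(j,d), reach(d,e)
round 4: derive reach(j,i) via R1 from reach(j,b), reach(b,i)

no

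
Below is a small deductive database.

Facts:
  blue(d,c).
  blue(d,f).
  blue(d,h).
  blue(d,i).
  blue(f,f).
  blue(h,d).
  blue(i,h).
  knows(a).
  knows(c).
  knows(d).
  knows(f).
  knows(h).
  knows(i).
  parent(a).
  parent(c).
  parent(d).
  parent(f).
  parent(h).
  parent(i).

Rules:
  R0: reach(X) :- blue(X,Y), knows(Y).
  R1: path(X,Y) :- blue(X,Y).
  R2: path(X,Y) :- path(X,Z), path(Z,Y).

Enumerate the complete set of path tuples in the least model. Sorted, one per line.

round 1: derive path(d,c) via R1 from blue(d,c)
round 1: derive path(d,f) via R1 from blue(d,f)
round 1: derive path(d,h) via R1 from blue(d,h)
round 1: derive path(d,i) via R1 from blue(d,i)
round 1: derive path(f,f) via R1 from blue(f,f)
round 1: derive path(h,d) via R1 from blue(h,d)
round 1: derive path(i,h) via R1 from blue(i,h)
round 2: derive path(d,d) via R2 from path(d,h), path(h,d)
round 2: derive path(h,c) via R2 from path(h,d), path(d,c)
round 2: derive path(h,f) via R2 from path(h,d), path(d,f)
round 2: derive path(h,h) via R2 from path(h,d), path(d,h)
round 2: derive path(h,i) via R2 from path(h,d), path(d,i)
round 2: derive path(i,d) via R2 from path(i,h), path(h,d)
round 3: derive path(i,c) via R2 from path(i,d), path(d,c)
round 3: derive path(i,f) via R2 from path(i,d), path(d,f)
round 3: derive path(i,i) via R2 from path(i,d), path(d,i)

path(d,c)
path(d,d)
path(d,f)
path(d,h)
path(d,i)
path(f,f)
path(h,c)
path(h,d)
path(h,f)
path(h,h)
path(h,i)
path(i,c)
path(i,d)
path(i,f)
path(i,h)
path(i,i)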